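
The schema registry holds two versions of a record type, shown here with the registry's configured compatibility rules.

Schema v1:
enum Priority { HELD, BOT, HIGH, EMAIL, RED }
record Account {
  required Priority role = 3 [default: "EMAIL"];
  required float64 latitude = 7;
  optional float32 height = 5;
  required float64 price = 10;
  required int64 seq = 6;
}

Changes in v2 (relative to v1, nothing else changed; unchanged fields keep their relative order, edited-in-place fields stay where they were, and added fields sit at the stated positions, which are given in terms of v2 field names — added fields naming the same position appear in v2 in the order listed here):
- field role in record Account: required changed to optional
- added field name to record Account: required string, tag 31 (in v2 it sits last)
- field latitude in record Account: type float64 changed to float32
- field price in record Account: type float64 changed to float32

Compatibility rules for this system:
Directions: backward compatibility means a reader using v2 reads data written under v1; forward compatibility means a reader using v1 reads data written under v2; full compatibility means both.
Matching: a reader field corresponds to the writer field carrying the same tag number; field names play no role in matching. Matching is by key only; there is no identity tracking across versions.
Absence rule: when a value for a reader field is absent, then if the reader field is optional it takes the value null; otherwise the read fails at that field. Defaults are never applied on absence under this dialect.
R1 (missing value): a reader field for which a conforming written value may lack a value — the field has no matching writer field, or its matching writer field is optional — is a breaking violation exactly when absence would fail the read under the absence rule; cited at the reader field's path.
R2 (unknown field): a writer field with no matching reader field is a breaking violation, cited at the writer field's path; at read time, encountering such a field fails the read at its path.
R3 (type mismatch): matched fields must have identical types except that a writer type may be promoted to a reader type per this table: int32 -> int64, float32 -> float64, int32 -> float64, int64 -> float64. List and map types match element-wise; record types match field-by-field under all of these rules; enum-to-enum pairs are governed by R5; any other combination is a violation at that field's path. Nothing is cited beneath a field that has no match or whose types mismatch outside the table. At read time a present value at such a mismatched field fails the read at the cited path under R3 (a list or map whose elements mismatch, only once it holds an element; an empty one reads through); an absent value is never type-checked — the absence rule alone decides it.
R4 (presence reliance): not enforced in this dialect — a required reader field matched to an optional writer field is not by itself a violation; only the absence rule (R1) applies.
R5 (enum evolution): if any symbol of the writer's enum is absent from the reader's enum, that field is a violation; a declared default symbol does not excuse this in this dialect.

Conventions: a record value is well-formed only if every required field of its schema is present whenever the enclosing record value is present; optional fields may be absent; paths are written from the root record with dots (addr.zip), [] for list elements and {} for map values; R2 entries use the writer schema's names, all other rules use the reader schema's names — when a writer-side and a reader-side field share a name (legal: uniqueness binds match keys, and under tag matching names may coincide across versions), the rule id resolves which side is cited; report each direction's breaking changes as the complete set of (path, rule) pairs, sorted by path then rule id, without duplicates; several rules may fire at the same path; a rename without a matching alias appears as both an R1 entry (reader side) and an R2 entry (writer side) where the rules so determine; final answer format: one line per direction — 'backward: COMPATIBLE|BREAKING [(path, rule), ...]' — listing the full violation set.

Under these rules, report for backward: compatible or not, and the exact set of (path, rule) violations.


backward: BREAKING [(latitude, R3), (name, R1), (price, R3)]

arrows below run writer -> reader for Account
backward analysis of Account with v2 as reader and v1 as writer:
  role: paired with writer role (Priority -> Priority; writer required)
  latitude: paired with writer latitude (float64 -> float32; writer required)
  height: paired with writer height (float32 -> float32; writer optional)
  price: paired with writer price (float64 -> float32; writer required)
  seq: paired with writer seq (int64 -> int64; writer required)
  name has no writer counterpart
  violation R3 at latitude
  violation R1 at name
  violation R3 at price
  => 3 violation(s): backward is BREAKING for Account
remaining Account differences; none change what is asked:
  field role in record Account: required changed to optional -> fires only in the forward direction of Account, which is not asked here


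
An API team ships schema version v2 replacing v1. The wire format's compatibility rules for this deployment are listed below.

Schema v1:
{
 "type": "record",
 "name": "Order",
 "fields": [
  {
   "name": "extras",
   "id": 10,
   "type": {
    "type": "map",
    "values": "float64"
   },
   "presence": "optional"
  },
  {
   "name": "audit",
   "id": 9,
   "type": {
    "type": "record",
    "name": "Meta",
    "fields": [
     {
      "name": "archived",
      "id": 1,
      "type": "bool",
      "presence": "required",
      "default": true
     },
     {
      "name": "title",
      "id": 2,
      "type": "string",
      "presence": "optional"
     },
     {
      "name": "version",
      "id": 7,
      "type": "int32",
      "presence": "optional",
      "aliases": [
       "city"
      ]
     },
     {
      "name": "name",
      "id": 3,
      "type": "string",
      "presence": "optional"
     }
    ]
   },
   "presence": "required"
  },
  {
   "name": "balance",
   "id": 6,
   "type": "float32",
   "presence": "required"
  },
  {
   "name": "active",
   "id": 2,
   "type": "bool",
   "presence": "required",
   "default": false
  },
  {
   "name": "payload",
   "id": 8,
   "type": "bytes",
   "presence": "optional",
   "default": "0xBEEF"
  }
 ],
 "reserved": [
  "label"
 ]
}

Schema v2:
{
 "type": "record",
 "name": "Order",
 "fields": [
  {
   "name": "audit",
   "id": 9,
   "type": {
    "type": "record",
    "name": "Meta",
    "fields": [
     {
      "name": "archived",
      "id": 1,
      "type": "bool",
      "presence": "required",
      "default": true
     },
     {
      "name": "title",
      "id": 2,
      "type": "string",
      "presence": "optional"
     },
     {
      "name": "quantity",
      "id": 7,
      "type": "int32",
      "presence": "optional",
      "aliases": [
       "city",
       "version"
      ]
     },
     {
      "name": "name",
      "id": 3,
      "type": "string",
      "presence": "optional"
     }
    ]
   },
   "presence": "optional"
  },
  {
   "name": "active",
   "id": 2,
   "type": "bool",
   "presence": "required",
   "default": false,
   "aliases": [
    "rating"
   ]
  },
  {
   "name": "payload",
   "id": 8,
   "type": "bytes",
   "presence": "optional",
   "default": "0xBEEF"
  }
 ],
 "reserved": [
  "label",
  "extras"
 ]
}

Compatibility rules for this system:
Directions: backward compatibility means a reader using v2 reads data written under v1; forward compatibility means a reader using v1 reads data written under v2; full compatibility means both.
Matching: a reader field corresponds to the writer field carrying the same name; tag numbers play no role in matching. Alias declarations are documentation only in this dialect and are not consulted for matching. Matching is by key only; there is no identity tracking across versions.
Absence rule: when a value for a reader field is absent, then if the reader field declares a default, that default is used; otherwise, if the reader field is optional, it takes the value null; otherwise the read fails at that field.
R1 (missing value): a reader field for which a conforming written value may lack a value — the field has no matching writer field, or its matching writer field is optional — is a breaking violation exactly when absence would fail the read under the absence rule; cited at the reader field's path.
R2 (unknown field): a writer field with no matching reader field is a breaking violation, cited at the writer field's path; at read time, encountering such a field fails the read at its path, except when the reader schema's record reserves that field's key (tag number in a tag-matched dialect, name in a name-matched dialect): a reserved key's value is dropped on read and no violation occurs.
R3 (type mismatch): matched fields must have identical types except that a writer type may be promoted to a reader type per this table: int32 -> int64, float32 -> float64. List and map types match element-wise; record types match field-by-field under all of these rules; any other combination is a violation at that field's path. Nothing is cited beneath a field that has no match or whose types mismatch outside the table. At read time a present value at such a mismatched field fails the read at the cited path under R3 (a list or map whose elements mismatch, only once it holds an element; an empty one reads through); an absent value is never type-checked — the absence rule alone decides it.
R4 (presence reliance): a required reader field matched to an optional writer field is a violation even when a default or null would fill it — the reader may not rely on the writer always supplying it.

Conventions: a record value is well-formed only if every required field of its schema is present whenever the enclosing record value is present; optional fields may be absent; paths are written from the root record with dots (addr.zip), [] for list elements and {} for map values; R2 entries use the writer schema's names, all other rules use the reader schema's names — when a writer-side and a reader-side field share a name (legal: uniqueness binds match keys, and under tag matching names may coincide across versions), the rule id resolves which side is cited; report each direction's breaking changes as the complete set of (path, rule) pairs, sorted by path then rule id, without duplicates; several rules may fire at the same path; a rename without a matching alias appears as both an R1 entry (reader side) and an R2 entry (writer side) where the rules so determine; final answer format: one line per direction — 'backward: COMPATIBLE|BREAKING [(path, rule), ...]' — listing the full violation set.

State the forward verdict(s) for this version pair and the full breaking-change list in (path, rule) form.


arrows below run writer -> reader for Order
forward pass over Order, reader schema v1, writer schema v2:
  extras has no writer counterpart
  audit <- audit (Meta -> Meta, writer optional)
  balance has no writer counterpart
  active <- active (bool -> bool, writer required)
  payload <- payload (bytes -> bytes, writer optional)
  audit.archived <- audit.archived (bool -> bool, writer required)
  audit.title <- audit.title (string -> string, writer optional)
  audit.version has no writer counterpart
  audit.name <- audit.name (string -> string, writer optional)
  audit.quantity (writer side), unknown to reader
  R1 fires at audit
  R4 fires at audit
  R2 fires at audit.quantity
  R1 fires at balance
  => 4 violation(s): forward is BREAKING for Order
ruling out the remaining Order differences:
  removed field extras from record Order (its key "extras" joins the reserved list) -> inert for the asked Order verdict: nothing fires

forward: BREAKING [(audit, R1), (audit, R4), (audit.quantity, R2), (balance, R1)]


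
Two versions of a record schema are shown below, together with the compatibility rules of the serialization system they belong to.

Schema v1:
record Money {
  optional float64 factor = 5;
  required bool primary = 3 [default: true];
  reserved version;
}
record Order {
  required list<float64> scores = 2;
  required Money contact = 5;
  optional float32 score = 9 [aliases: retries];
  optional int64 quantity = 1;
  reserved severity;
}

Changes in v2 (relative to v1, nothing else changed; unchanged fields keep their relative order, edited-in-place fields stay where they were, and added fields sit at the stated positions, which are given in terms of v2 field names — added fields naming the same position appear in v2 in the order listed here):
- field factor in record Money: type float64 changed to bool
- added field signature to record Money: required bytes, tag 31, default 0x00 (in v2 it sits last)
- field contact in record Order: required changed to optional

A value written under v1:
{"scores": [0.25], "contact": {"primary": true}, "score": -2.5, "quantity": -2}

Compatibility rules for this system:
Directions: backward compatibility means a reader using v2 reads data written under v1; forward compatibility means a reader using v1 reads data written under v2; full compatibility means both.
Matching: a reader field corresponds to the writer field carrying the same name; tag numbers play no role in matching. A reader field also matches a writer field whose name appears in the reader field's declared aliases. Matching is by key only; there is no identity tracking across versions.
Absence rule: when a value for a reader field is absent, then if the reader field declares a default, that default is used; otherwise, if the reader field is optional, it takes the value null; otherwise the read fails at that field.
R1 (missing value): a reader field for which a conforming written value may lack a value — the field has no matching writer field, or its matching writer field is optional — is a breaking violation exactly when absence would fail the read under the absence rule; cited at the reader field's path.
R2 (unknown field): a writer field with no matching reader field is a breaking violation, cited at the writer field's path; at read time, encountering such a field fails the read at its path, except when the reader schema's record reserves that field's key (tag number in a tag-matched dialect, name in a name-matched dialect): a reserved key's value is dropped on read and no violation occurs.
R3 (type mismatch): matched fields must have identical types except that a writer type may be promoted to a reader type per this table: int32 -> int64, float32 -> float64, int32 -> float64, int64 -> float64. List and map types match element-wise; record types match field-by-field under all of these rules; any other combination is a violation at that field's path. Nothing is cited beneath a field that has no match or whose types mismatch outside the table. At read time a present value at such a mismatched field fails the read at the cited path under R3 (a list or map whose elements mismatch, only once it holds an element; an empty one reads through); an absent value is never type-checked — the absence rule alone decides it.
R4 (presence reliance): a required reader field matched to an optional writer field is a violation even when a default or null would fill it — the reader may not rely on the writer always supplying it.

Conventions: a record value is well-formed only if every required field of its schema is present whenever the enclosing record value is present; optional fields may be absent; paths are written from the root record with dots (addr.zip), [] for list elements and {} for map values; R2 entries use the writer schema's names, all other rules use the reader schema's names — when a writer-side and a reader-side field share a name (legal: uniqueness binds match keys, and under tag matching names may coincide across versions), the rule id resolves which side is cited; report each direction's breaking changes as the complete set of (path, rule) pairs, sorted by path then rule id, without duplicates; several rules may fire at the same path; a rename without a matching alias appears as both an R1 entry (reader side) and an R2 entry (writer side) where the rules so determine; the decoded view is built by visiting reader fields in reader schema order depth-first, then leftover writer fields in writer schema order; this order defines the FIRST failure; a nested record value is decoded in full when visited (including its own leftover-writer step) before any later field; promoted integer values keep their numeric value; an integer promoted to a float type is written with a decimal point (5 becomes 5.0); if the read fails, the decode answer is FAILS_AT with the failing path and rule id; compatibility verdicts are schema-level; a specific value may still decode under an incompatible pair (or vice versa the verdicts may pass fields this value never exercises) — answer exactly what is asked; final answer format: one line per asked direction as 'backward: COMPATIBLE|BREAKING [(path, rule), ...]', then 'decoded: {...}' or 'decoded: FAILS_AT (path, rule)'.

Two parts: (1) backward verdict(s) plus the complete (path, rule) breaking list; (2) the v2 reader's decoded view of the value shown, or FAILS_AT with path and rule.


in Order below, arrows point writer -> reader
checking backward for Order: reader v2 against writer v1:
  scores <- scores (list<float64> -> list<float64>, writer required)
  contact <- contact (Money -> Money, writer required)
  score <- score (float32 -> float32, writer optional)
  quantity <- quantity (int64 -> int64, writer optional)
  contact.factor <- contact.factor (float64 -> bool, writer optional)
  contact.primary <- contact.primary (bool -> bool, writer required)
  no writer field matches reader contact.signature
  R3 fires at contact.factor
  => backward: BREAKING (1)
migrating the Order value to v2:
  scores := [0.25]
  contact.factor := null (not supplied -> null)
  contact.primary := true
  contact.signature := 0x00 (no value, default fills)
  score := -2.5
  quantity := -2
  => decoded: {"scores": [0.25], "contact": {"factor": null, "primary": true, "signature": 0x00}, "score": -2.5, "quantity": -2}
remaining Order differences; none change what is asked:
  field contact in record Order: required changed to optional -> fires only in the forward direction of Order, which is not asked here

backward: BREAKING [(contact.factor, R3)]; decoded: {"scores": [0.25], "contact": {"factor": null, "primary": true, "signature": 0x00}, "score": -2.5, "quantity": -2}


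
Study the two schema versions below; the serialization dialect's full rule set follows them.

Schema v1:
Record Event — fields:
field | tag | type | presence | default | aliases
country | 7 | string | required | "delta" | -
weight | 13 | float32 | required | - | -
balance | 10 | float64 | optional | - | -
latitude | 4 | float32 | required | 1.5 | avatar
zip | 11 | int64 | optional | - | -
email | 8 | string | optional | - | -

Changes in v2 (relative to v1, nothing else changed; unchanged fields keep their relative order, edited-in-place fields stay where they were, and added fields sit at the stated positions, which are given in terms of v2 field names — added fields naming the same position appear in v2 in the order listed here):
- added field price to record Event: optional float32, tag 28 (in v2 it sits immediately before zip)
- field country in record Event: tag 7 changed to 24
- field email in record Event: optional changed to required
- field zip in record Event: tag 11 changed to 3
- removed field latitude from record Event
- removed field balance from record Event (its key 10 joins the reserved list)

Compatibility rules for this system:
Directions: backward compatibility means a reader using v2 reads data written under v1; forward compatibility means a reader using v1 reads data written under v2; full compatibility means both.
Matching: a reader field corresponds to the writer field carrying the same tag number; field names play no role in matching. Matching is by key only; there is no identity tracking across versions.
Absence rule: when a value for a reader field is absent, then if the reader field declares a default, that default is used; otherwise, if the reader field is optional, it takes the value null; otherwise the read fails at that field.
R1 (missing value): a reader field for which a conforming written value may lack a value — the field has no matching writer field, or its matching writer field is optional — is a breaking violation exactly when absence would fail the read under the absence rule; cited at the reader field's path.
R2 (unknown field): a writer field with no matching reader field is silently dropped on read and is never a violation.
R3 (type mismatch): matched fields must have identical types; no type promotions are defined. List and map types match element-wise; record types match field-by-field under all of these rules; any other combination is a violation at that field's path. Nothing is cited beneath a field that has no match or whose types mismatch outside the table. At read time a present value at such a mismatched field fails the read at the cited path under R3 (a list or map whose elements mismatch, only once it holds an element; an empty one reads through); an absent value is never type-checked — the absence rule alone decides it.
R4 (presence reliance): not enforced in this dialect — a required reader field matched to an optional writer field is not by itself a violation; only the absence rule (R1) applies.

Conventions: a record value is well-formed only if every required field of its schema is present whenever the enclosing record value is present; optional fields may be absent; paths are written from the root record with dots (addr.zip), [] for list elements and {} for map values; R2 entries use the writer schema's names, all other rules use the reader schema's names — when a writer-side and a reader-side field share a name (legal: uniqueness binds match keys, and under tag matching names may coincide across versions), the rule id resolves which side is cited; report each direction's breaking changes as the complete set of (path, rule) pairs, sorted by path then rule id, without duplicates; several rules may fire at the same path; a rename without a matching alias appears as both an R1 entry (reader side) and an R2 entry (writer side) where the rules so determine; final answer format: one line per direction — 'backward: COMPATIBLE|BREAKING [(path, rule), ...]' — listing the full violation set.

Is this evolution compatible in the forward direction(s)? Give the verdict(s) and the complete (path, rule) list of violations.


forward: COMPATIBLE []

in Event below, arrows point writer -> reader
forward for Event (reader v1, writer v2):
  country has no writer counterpart
  weight: paired with writer weight (float32 -> float32; writer required)
  balance has no writer counterpart
  latitude has no writer counterpart
  zip has no writer counterpart
  email: paired with writer email (string -> string; writer required)
  leftover writer field: country
  leftover writer field: price
  leftover writer field: zip
  => forward: COMPATIBLE
ruling out the remaining Event differences:
  added field price to record Event: optional float32, tag 28 (in v2 it sits immediately before zip) -> fires no rule on Event, leaving the asked answer as it is
  field country in record Event: tag 7 changed to 24 -> fires no rule on Event, leaving the asked answer as it is
  field email in record Event: optional changed to required -> its effect on Event is confined to the backward direction, not asked
  field zip in record Event: tag 11 changed to 3 -> fires no rule on Event, leaving the asked answer as it is
  removed field latitude from record Event -> fires no rule on Event, leaving the asked answer as it is
  removed field balance from record Event (its key 10 joins the reserved list) -> fires no rule on Event, leaving the asked answer as it is


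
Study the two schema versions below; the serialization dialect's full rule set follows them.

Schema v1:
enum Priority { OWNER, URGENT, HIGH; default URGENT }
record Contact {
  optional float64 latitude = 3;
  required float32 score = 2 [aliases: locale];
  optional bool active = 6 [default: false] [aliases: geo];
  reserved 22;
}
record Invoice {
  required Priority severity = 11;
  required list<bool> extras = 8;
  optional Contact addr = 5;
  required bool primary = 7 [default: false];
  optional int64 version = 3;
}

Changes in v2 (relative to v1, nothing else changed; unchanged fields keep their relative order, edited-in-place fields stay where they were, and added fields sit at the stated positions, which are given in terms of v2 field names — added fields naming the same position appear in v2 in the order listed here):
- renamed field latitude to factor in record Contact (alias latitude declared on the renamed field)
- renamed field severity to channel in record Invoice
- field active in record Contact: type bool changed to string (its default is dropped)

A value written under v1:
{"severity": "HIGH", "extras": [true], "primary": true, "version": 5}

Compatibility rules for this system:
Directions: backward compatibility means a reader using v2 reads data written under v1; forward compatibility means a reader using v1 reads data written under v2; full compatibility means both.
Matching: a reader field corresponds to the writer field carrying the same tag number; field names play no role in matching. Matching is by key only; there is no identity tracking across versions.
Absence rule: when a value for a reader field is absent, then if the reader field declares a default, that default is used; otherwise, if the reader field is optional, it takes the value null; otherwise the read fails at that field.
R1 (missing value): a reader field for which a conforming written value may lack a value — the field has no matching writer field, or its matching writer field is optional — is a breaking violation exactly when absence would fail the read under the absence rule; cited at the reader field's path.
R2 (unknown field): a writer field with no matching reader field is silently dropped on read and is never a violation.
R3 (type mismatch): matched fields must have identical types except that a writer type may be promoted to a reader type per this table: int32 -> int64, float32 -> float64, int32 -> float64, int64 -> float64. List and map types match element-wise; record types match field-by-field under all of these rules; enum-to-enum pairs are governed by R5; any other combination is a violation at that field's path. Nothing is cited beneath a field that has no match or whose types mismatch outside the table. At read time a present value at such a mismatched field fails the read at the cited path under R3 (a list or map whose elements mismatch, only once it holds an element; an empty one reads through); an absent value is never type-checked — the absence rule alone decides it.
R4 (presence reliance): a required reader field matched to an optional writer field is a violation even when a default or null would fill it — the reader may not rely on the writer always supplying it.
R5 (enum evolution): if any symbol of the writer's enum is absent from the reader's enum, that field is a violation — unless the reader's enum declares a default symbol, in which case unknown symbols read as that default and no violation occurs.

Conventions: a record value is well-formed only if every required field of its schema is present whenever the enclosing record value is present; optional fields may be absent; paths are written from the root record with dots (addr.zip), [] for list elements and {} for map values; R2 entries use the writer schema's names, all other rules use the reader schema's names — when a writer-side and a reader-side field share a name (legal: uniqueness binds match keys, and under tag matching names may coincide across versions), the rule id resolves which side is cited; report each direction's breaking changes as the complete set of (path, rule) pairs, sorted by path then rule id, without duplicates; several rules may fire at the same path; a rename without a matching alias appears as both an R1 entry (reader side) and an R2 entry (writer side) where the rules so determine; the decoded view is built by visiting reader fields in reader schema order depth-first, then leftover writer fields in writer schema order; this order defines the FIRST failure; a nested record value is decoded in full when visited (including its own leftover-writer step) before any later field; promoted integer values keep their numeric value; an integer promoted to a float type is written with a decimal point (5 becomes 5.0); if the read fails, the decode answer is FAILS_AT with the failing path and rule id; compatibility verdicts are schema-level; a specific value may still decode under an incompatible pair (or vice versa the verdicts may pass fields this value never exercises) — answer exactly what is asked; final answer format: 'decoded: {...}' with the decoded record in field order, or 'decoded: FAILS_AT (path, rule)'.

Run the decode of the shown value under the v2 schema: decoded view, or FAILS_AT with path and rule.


decoded: {"channel": "HIGH", "extras": [true], "addr": null, "primary": true, "version": 5}

each type pair in Invoice: writer, then reader
decode walk for Invoice under reader schema v2:
  channel := "HIGH" (from writer severity)
  extras := [true]
  addr := null (missing; optional => null)
  primary := true
  version := 5
  => decoded: {"channel": "HIGH", "extras": [true], "addr": null, "primary": true, "version": 5}
the rest of the Invoice diff is inert for this question:
  renamed field latitude to factor in record Contact (alias latitude declared on the renamed field) -> no rule fires on it and the decoded Invoice view is identical with or without it
  field active in record Contact: type bool changed to string (its default is dropped) -> matters for Invoice compatibility verdicts, not for this value's decode


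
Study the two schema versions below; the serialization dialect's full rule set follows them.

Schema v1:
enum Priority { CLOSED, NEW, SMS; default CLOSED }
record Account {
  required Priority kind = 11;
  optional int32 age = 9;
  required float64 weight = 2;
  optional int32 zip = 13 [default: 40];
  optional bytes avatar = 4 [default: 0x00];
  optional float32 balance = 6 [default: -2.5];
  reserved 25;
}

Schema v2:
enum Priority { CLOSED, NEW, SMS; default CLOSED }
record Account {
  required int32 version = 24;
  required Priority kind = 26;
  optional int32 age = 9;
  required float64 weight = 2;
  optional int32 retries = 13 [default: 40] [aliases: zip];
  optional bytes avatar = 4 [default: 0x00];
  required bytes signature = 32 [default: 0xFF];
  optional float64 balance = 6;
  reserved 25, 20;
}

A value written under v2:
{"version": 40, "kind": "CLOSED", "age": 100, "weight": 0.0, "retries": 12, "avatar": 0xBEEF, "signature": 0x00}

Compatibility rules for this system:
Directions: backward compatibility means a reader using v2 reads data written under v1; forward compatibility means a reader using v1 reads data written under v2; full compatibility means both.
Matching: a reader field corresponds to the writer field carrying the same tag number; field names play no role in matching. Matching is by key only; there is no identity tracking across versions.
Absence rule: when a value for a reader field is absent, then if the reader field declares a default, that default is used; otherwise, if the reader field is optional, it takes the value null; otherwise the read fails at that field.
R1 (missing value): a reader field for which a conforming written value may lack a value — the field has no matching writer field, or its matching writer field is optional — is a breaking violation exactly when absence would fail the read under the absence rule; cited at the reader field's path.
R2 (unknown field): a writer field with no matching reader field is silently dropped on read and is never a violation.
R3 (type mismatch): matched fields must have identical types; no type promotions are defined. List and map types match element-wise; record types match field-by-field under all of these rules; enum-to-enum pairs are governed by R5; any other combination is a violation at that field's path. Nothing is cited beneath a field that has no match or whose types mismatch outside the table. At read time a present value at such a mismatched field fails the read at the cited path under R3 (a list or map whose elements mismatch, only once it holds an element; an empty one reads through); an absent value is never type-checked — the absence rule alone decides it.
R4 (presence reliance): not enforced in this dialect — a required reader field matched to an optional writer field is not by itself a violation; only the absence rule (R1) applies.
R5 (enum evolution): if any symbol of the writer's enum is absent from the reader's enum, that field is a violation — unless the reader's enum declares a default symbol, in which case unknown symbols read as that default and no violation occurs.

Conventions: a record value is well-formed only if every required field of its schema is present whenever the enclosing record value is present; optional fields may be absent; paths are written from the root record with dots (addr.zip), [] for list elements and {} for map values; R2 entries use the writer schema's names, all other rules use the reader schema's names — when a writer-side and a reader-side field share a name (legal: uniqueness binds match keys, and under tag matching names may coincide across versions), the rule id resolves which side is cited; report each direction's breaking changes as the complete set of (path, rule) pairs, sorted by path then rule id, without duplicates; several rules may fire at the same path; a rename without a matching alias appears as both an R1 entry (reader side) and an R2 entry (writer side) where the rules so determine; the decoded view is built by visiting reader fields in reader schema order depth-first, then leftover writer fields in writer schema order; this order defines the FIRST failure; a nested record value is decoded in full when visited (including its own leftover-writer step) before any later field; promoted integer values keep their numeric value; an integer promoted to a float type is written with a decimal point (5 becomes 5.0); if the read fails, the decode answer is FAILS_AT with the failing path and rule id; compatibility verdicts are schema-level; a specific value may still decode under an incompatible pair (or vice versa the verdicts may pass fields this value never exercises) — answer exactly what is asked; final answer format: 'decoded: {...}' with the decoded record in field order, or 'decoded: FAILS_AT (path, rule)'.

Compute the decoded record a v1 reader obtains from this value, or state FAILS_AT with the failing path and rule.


each type pair in Account: writer, then reader
decoding the Account value with the v1 reader:
  read fails at kind under R1 (no fill)
  => FAILS_AT (kind, R1)
the rest of the Account diff is inert for this question:
  added field version to record Account: required int32, tag 24 (in v2 it sits immediately before kind) -> matters for Account compatibility verdicts, not for this value's decode
  added field signature to record Account: required bytes, tag 32, default 0xFF (in v2 it sits immediately before balance) -> fires no rule on Account under this dialect and leaves the result unchanged
  renamed field zip to retries in record Account (alias zip declared on the renamed field) -> fires no rule on Account under this dialect and leaves the result unchanged
  field balance in record Account: type float32 changed to float64 (its default is dropped) -> matters for Account compatibility verdicts, not for this value's decode

decoded: FAILS_AT (kind, R1)


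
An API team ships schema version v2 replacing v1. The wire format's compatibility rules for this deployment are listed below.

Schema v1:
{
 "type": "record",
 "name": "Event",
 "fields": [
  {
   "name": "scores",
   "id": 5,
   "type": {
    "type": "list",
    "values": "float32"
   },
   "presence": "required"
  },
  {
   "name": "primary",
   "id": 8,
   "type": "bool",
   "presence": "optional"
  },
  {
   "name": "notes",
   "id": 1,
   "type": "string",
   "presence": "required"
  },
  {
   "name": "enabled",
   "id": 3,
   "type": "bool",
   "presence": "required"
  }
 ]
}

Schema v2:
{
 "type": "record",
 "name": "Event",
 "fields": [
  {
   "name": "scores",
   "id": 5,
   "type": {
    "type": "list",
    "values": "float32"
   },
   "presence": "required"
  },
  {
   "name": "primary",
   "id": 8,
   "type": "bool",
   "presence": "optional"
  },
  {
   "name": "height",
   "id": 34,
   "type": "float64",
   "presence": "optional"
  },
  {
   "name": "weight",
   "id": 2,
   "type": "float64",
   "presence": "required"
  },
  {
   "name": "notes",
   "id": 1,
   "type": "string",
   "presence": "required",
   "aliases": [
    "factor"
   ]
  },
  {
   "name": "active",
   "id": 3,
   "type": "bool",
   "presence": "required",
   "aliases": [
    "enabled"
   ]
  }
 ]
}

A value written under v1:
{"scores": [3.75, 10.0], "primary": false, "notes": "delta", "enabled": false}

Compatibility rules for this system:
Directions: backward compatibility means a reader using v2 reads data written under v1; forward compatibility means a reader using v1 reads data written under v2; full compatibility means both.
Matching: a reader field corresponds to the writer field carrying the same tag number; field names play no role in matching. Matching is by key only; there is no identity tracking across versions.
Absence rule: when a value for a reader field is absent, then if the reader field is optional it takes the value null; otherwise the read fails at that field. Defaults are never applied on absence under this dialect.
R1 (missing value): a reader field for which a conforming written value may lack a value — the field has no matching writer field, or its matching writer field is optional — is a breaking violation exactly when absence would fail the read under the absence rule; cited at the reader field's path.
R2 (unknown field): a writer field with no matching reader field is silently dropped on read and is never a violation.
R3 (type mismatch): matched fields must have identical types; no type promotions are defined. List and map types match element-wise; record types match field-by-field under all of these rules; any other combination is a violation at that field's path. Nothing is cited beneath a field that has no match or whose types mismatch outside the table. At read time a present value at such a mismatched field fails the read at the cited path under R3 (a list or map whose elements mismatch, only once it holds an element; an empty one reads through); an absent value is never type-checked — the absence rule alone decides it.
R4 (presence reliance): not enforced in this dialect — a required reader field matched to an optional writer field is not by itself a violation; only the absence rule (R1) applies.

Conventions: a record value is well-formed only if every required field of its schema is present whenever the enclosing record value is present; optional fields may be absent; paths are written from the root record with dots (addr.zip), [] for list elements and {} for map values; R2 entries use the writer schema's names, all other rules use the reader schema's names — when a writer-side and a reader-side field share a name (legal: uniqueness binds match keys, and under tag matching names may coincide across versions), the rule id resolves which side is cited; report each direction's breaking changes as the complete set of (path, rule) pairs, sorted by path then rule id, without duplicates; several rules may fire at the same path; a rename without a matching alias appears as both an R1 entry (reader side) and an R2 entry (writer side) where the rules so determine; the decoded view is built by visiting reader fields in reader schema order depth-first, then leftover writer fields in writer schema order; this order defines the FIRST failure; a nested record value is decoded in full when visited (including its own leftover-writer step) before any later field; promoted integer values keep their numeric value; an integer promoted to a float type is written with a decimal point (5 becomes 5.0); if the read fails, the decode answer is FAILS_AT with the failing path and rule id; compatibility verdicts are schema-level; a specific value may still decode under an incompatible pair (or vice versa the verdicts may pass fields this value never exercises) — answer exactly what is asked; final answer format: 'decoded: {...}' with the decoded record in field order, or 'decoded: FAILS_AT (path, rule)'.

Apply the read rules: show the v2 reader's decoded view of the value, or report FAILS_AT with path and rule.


decoded: FAILS_AT (weight, R1)

the writer's type comes first in each Event pair
decode walk for Event under reader schema v2:
  scores := [3.75, 10.0]
  primary := false
  height := null (absent, optional -> null)
  read fails at weight under R1 (no fill)
  => FAILS_AT (weight, R1)
diffs on Event not affecting the asked answer:
  renamed field enabled to active in record Event (alias enabled declared on the renamed field) -> fires no rule on Event under this dialect and leaves the result unchanged
  added field height to record Event: optional float64, tag 34 (in v2 it sits immediately before notes) -> fires no rule on Event under this dialect and leaves the result unchanged
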